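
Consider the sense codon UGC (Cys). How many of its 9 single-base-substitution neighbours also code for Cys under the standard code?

1

Position 1: none → 0 synonymous.
Position 2: none → 0 synonymous.
Position 3: UGU → 1 synonymous.
Total: 0 + 0 + 1 = 1.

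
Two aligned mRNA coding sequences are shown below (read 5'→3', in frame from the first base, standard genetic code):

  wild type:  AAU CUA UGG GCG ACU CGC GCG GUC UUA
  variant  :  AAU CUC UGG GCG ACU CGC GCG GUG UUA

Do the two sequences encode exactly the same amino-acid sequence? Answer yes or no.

yes

Codon 1: AAU Asn / AAU Asn — identical.
Codon 2: CUA Leu / CUC Leu — synonymous.
Codon 3: UGG Trp / UGG Trp — identical.
Codon 4: GCG Ala / GCG Ala — identical.
Codon 5: ACU Thr / ACU Thr — identical.
Codon 6: CGC Arg / CGC Arg — identical.
Codon 7: GCG Ala / GCG Ala — identical.
Codon 8: GUC Val / GUG Val — synonymous.
Codon 9: UUA Leu / UUA Leu — identical.
Nonsynonymous differences: 0 → same protein.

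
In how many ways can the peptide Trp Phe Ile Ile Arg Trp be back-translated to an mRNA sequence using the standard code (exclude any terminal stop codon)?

108

Trp: 1 codon.
Phe: 2 codons.
Ile: 3 codons.
Ile: 3 codons.
Arg: 6 codons.
Trp: 1 codon.
1 × 2 × 3 × 3 × 6 × 1 = 108.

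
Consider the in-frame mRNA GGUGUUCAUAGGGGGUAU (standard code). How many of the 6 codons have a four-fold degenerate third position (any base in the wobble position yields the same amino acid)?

Codon 1 GGU (Gly): third position 4-fold.
Codon 2 GUU (Val): third position 4-fold.
Codon 3 CAU (His): third position 2-fold.
Codon 4 AGG (Arg): third position 2-fold.
Codon 5 GGG (Gly): third position 4-fold.
Codon 6 UAU (Tyr): third position 2-fold.
Four-fold degenerate third positions: 3.

3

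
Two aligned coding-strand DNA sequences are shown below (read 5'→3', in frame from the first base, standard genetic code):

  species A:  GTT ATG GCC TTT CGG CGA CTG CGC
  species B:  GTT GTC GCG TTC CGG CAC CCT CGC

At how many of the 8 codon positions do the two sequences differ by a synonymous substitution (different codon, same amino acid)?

Codon 1: GTT Val / GTT Val — identical.
Codon 2: ATG Met / GTC Val — nonsynonymous.
Codon 3: GCC Ala / GCG Ala — synonymous.
Codon 4: TTT Phe / TTC Phe — synonymous.
Codon 5: CGG Arg / CGG Arg — identical.
Codon 6: CGA Arg / CAC His — nonsynonymous.
Codon 7: CTG Leu / CCT Pro — nonsynonymous.
Codon 8: CGC Arg / CGC Arg — identical.
Synonymous differences: 2.

2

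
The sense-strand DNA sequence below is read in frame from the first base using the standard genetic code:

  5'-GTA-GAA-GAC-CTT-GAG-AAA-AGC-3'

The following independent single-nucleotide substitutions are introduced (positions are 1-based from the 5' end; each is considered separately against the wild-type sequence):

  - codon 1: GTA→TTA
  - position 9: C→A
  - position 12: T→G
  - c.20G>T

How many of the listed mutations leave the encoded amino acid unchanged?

Codon 1: GTA (Val) → TTA (Leu) — missense.
Codon 3: GAC (Asp) → GAA (Glu) — missense.
Codon 4: CTT (Leu) → CTG (Leu) — synonymous.
Codon 7: AGC (Ser) → ATC (Ile) — missense.
Synonymous: 1 of 4.

1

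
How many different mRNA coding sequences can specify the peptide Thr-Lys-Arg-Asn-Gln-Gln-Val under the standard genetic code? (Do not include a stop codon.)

Thr: 4 codons.
Lys: 2 codons.
Arg: 6 codons.
Asn: 2 codons.
Gln: 2 codons.
Gln: 2 codons.
Val: 4 codons.
4 × 2 × 6 × 2 × 2 × 2 × 4 = 1536.

1536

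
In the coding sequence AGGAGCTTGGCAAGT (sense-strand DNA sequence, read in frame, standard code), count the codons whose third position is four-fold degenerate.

1

Codon 1 AGG (Arg): third position 2-fold.
Codon 2 AGC (Ser): third position 2-fold.
Codon 3 TTG (Leu): third position 2-fold.
Codon 4 GCA (Ala): third position 4-fold.
Codon 5 AGT (Ser): third position 2-fold.
Four-fold degenerate third positions: 1.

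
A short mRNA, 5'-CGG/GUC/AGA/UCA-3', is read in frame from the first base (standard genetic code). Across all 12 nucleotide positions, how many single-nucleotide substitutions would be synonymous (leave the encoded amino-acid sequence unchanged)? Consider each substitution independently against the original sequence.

12

Codon 1 (CGG, Arg): 4 synonymous substitutions.
Codon 2 (GUC, Val): 3 synonymous substitutions.
Codon 3 (AGA, Arg): 2 synonymous substitutions.
Codon 4 (UCA, Ser): 3 synonymous substitutions.
Total: 4 + 3 + 2 + 3 = 12.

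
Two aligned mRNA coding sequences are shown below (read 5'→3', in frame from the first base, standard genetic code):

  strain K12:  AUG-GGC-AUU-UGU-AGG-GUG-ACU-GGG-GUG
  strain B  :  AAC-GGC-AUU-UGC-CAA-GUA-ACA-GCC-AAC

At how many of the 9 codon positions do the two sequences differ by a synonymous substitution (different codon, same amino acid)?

Codon 1: AUG Met / AAC Asn — nonsynonymous.
Codon 2: GGC Gly / GGC Gly — identical.
Codon 3: AUU Ile / AUU Ile — identical.
Codon 4: UGU Cys / UGC Cys — synonymous.
Codon 5: AGG Arg / CAA Gln — nonsynonymous.
Codon 6: GUG Val / GUA Val — synonymous.
Codon 7: ACU Thr / ACA Thr — synonymous.
Codon 8: GGG Gly / GCC Ala — nonsynonymous.
Codon 9: GUG Val / AAC Asn — nonsynonymous.
Synonymous differences: 3.

3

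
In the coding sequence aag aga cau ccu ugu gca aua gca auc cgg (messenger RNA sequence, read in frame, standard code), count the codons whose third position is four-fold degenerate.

Codon 1 AAG (Lys): third position 2-fold.
Codon 2 AGA (Arg): third position 2-fold.
Codon 3 CAU (His): third position 2-fold.
Codon 4 CCU (Pro): third position 4-fold.
Codon 5 UGU (Cys): third position 2-fold.
Codon 6 GCA (Ala): third position 4-fold.
Codon 7 AUA (Ile): third position 3-fold.
Codon 8 GCA (Ala): third position 4-fold.
Codon 9 AUC (Ile): third position 3-fold.
Codon 10 CGG (Arg): third position 4-fold.
Four-fold degenerate third positions: 4.

4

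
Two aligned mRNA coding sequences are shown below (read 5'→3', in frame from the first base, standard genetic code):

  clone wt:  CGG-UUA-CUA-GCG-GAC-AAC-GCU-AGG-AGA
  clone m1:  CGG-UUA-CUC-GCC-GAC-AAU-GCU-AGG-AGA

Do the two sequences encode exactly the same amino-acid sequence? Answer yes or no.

yes

Codon 1: CGG Arg / CGG Arg — identical.
Codon 2: UUA Leu / UUA Leu — identical.
Codon 3: CUA Leu / CUC Leu — synonymous.
Codon 4: GCG Ala / GCC Ala — synonymous.
Codon 5: GAC Asp / GAC Asp — identical.
Codon 6: AAC Asn / AAU Asn — synonymous.
Codon 7: GCU Ala / GCU Ala — identical.
Codon 8: AGG Arg / AGG Arg — identical.
Codon 9: AGA Arg / AGA Arg — identical.
Nonsynonymous differences: 0 → same protein.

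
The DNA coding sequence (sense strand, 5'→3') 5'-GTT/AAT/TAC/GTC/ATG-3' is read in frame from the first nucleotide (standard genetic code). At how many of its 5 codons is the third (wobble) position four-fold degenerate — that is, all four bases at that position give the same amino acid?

2

Codon 1 GTT (Val): third position 4-fold.
Codon 2 AAT (Asn): third position 2-fold.
Codon 3 TAC (Tyr): third position 2-fold.
Codon 4 GTC (Val): third position 4-fold.
Codon 5 ATG (Met): third position 1-fold.
Four-fold degenerate third positions: 2.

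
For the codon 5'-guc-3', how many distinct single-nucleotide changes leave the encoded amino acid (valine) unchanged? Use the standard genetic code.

Position 1: none → 0 synonymous.
Position 2: none → 0 synonymous.
Position 3: GUU, GUA, GUG → 3 synonymous.
Total: 0 + 0 + 3 = 3.

3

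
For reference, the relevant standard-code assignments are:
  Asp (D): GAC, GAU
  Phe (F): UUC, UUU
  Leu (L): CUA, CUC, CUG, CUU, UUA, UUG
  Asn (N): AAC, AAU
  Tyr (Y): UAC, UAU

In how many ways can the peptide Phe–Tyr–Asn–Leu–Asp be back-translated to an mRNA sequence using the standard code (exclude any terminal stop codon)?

Phe: 2 codons.
Tyr: 2 codons.
Asn: 2 codons.
Leu: 6 codons.
Asp: 2 codons.
2 × 2 × 2 × 6 × 2 = 96.

96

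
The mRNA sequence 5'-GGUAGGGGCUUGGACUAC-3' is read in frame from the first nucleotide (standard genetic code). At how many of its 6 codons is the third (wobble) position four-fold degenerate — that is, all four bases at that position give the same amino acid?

Codon 1 GGU (Gly): third position 4-fold.
Codon 2 AGG (Arg): third position 2-fold.
Codon 3 GGC (Gly): third position 4-fold.
Codon 4 UUG (Leu): third position 2-fold.
Codon 5 GAC (Asp): third position 2-fold.
Codon 6 UAC (Tyr): third position 2-fold.
Four-fold degenerate third positions: 2.

2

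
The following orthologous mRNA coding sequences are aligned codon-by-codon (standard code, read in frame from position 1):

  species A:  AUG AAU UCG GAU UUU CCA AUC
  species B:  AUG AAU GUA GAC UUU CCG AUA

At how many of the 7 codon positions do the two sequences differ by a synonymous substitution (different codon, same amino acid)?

3

Codon 1: AUG Met / AUG Met — identical.
Codon 2: AAU Asn / AAU Asn — identical.
Codon 3: UCG Ser / GUA Val — nonsynonymous.
Codon 4: GAU Asp / GAC Asp — synonymous.
Codon 5: UUU Phe / UUU Phe — identical.
Codon 6: CCA Pro / CCG Pro — synonymous.
Codon 7: AUC Ile / AUA Ile — synonymous.
Synonymous differences: 3.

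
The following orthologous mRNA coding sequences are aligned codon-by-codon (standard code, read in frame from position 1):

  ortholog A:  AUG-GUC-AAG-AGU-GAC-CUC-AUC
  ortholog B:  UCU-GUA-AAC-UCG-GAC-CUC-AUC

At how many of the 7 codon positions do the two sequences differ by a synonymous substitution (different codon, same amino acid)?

Codon 1: AUG Met / UCU Ser — nonsynonymous.
Codon 2: GUC Val / GUA Val — synonymous.
Codon 3: AAG Lys / AAC Asn — nonsynonymous.
Codon 4: AGU Ser / UCG Ser — synonymous.
Codon 5: GAC Asp / GAC Asp — identical.
Codon 6: CUC Leu / CUC Leu — identical.
Codon 7: AUC Ile / AUC Ile — identical.
Synonymous differences: 2.

2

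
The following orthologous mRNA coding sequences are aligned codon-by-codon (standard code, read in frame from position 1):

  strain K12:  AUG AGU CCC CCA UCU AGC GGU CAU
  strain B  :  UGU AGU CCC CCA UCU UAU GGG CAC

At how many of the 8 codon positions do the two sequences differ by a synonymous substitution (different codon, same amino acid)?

Codon 1: AUG Met / UGU Cys — nonsynonymous.
Codon 2: AGU Ser / AGU Ser — identical.
Codon 3: CCC Pro / CCC Pro — identical.
Codon 4: CCA Pro / CCA Pro — identical.
Codon 5: UCU Ser / UCU Ser — identical.
Codon 6: AGC Ser / UAU Tyr — nonsynonymous.
Codon 7: GGU Gly / GGG Gly — synonymous.
Codon 8: CAU His / CAC His — synonymous.
Synonymous differences: 2.

2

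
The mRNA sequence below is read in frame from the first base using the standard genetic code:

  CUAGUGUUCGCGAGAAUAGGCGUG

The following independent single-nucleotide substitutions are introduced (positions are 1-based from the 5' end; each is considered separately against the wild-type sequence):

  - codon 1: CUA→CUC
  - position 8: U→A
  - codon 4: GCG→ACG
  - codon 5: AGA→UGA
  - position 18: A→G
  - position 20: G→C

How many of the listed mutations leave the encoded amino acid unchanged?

Codon 1: CUA (Leu) → CUC (Leu) — synonymous.
Codon 3: UUC (Phe) → UAC (Tyr) — missense.
Codon 4: GCG (Ala) → ACG (Thr) — missense.
Codon 5: AGA (Arg) → UGA (Stop) — nonsense.
Codon 6: AUA (Ile) → AUG (Met) — missense.
Codon 7: GGC (Gly) → GCC (Ala) — missense.
Synonymous: 1 of 6.

1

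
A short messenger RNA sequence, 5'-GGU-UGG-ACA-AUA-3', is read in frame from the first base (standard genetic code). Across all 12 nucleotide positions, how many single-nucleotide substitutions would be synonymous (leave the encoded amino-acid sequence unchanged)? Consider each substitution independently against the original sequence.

8

Codon 1 (GGU, Gly): 3 synonymous substitutions.
Codon 2 (UGG, Trp): 0 synonymous substitutions.
Codon 3 (ACA, Thr): 3 synonymous substitutions.
Codon 4 (AUA, Ile): 2 synonymous substitutions.
Total: 3 + 0 + 3 + 2 = 8.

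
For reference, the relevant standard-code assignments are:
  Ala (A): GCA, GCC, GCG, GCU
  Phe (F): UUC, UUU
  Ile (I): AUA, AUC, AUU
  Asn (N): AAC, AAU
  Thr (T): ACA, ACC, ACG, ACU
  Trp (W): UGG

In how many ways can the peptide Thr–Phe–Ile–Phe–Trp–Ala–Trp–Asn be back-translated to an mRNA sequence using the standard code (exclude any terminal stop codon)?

384

Thr: 4 codons.
Phe: 2 codons.
Ile: 3 codons.
Phe: 2 codons.
Trp: 1 codon.
Ala: 4 codons.
Trp: 1 codon.
Asn: 2 codons.
4 × 2 × 3 × 2 × 1 × 4 × 1 × 2 = 384.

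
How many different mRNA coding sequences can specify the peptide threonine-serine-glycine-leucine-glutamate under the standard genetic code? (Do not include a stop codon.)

Thr: 4 codons.
Ser: 6 codons.
Gly: 4 codons.
Leu: 6 codons.
Glu: 2 codons.
4 × 6 × 4 × 6 × 2 = 1152.

1152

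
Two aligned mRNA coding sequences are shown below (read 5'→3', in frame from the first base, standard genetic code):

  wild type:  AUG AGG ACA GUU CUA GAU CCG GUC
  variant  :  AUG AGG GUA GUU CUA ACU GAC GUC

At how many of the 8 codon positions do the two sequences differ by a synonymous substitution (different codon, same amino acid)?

Codon 1: AUG Met / AUG Met — identical.
Codon 2: AGG Arg / AGG Arg — identical.
Codon 3: ACA Thr / GUA Val — nonsynonymous.
Codon 4: GUU Val / GUU Val — identical.
Codon 5: CUA Leu / CUA Leu — identical.
Codon 6: GAU Asp / ACU Thr — nonsynonymous.
Codon 7: CCG Pro / GAC Asp — nonsynonymous.
Codon 8: GUC Val / GUC Val — identical.
Synonymous differences: 0.

0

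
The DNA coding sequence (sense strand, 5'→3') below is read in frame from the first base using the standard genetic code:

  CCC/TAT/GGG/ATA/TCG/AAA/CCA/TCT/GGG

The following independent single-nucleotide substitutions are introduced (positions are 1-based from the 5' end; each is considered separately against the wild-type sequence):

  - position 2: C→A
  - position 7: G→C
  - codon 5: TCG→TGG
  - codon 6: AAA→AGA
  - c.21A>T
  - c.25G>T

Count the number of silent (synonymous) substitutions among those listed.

1

Codon 1: CCC (Pro) → CAC (His) — missense.
Codon 3: GGG (Gly) → CGG (Arg) — missense.
Codon 5: TCG (Ser) → TGG (Trp) — missense.
Codon 6: AAA (Lys) → AGA (Arg) — missense.
Codon 7: CCA (Pro) → CCT (Pro) — synonymous.
Codon 9: GGG (Gly) → TGG (Trp) — missense.
Synonymous: 1 of 6.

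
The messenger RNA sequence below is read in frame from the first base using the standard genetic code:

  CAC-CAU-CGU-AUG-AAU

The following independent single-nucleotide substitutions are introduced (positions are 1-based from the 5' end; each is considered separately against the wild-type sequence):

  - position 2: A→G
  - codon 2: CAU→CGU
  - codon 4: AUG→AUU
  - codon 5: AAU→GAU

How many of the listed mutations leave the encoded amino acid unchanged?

0

Codon 1: CAC (His) → CGC (Arg) — missense.
Codon 2: CAU (His) → CGU (Arg) — missense.
Codon 4: AUG (Met) → AUU (Ile) — missense.
Codon 5: AAU (Asn) → GAU (Asp) — missense.
Synonymous: 0 of 4.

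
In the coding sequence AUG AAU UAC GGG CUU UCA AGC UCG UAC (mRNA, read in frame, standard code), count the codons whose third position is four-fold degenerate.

4

Codon 1 AUG (Met): third position 1-fold.
Codon 2 AAU (Asn): third position 2-fold.
Codon 3 UAC (Tyr): third position 2-fold.
Codon 4 GGG (Gly): third position 4-fold.
Codon 5 CUU (Leu): third position 4-fold.
Codon 6 UCA (Ser): third position 4-fold.
Codon 7 AGC (Ser): third position 2-fold.
Codon 8 UCG (Ser): third position 4-fold.
Codon 9 UAC (Tyr): third position 2-fold.
Four-fold degenerate third positions: 4.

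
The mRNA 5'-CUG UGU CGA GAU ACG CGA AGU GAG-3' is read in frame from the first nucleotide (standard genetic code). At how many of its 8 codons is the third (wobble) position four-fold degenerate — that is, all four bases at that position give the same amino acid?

4

Codon 1 CUG (Leu): third position 4-fold.
Codon 2 UGU (Cys): third position 2-fold.
Codon 3 CGA (Arg): third position 4-fold.
Codon 4 GAU (Asp): third position 2-fold.
Codon 5 ACG (Thr): third position 4-fold.
Codon 6 CGA (Arg): third position 4-fold.
Codon 7 AGU (Ser): third position 2-fold.
Codon 8 GAG (Glu): third position 2-fold.
Four-fold degenerate third positions: 4.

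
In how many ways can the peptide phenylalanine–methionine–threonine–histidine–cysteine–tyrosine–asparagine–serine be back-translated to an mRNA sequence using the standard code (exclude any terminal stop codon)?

Phe: 2 codons.
Met: 1 codon.
Thr: 4 codons.
His: 2 codons.
Cys: 2 codons.
Tyr: 2 codons.
Asn: 2 codons.
Ser: 6 codons.
2 × 1 × 4 × 2 × 2 × 2 × 2 × 6 = 768.

768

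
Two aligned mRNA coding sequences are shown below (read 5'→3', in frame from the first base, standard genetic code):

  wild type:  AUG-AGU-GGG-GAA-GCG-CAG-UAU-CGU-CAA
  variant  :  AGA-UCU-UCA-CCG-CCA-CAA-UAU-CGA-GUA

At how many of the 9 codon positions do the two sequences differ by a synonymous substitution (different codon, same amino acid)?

3

Codon 1: AUG Met / AGA Arg — nonsynonymous.
Codon 2: AGU Ser / UCU Ser — synonymous.
Codon 3: GGG Gly / UCA Ser — nonsynonymous.
Codon 4: GAA Glu / CCG Pro — nonsynonymous.
Codon 5: GCG Ala / CCA Pro — nonsynonymous.
Codon 6: CAG Gln / CAA Gln — synonymous.
Codon 7: UAU Tyr / UAU Tyr — identical.
Codon 8: CGU Arg / CGA Arg — synonymous.
Codon 9: CAA Gln / GUA Val — nonsynonymous.
Synonymous differences: 3.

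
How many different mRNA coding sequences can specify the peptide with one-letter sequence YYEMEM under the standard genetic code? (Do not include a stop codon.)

Tyr: 2 codons.
Tyr: 2 codons.
Glu: 2 codons.
Met: 1 codon.
Glu: 2 codons.
Met: 1 codon.
2 × 2 × 2 × 1 × 2 × 1 = 16.

16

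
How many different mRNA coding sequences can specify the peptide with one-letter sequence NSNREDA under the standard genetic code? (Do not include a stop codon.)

Asn: 2 codons.
Ser: 6 codons.
Asn: 2 codons.
Arg: 6 codons.
Glu: 2 codons.
Asp: 2 codons.
Ala: 4 codons.
2 × 6 × 2 × 6 × 2 × 2 × 4 = 2304.

2304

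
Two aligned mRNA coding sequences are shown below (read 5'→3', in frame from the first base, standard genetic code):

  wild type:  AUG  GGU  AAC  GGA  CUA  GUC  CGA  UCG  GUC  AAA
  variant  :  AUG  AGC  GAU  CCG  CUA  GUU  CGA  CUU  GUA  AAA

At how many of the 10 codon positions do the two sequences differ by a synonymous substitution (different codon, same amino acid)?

Codon 1: AUG Met / AUG Met — identical.
Codon 2: GGU Gly / AGC Ser — nonsynonymous.
Codon 3: AAC Asn / GAU Asp — nonsynonymous.
Codon 4: GGA Gly / CCG Pro — nonsynonymous.
Codon 5: CUA Leu / CUA Leu — identical.
Codon 6: GUC Val / GUU Val — synonymous.
Codon 7: CGA Arg / CGA Arg — identical.
Codon 8: UCG Ser / CUU Leu — nonsynonymous.
Codon 9: GUC Val / GUA Val — synonymous.
Codon 10: AAA Lys / AAA Lys — identical.
Synonymous differences: 2.

2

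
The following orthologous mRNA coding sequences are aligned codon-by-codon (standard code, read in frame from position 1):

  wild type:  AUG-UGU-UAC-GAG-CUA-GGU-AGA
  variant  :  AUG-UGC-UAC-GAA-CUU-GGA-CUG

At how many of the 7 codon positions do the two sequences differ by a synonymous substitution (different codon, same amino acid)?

Codon 1: AUG Met / AUG Met — identical.
Codon 2: UGU Cys / UGC Cys — synonymous.
Codon 3: UAC Tyr / UAC Tyr — identical.
Codon 4: GAG Glu / GAA Glu — synonymous.
Codon 5: CUA Leu / CUU Leu — synonymous.
Codon 6: GGU Gly / GGA Gly — synonymous.
Codon 7: AGA Arg / CUG Leu — nonsynonymous.
Synonymous differences: 4.

4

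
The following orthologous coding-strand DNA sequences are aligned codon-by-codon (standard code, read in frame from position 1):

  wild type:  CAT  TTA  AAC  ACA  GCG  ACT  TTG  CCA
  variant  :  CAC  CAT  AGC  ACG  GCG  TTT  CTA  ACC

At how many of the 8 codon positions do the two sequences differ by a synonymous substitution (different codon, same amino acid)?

3

Codon 1: CAT His / CAC His — synonymous.
Codon 2: TTA Leu / CAT His — nonsynonymous.
Codon 3: AAC Asn / AGC Ser — nonsynonymous.
Codon 4: ACA Thr / ACG Thr — synonymous.
Codon 5: GCG Ala / GCG Ala — identical.
Codon 6: ACT Thr / TTT Phe — nonsynonymous.
Codon 7: TTG Leu / CTA Leu — synonymous.
Codon 8: CCA Pro / ACC Thr — nonsynonymous.
Synonymous differences: 3.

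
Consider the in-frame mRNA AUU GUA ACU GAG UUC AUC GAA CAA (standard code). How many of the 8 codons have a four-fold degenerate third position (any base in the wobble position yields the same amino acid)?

Codon 1 AUU (Ile): third position 3-fold.
Codon 2 GUA (Val): third position 4-fold.
Codon 3 ACU (Thr): third position 4-fold.
Codon 4 GAG (Glu): third position 2-fold.
Codon 5 UUC (Phe): third position 2-fold.
Codon 6 AUC (Ile): third position 3-fold.
Codon 7 GAA (Glu): third position 2-fold.
Codon 8 CAA (Gln): third position 2-fold.
Four-fold degenerate third positions: 2.

2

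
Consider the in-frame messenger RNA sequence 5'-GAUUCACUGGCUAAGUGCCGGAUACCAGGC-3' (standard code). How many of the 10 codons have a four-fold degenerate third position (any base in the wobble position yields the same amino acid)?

Codon 1 GAU (Asp): third position 2-fold.
Codon 2 UCA (Ser): third position 4-fold.
Codon 3 CUG (Leu): third position 4-fold.
Codon 4 GCU (Ala): third position 4-fold.
Codon 5 AAG (Lys): third position 2-fold.
Codon 6 UGC (Cys): third position 2-fold.
Codon 7 CGG (Arg): third position 4-fold.
Codon 8 AUA (Ile): third position 3-fold.
Codon 9 CCA (Pro): third position 4-fold.
Codon 10 GGC (Gly): third position 4-fold.
Four-fold degenerate third positions: 6.

6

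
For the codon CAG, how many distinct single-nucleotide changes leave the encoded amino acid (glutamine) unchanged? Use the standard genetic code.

1

Position 1: none → 0 synonymous.
Position 2: none → 0 synonymous.
Position 3: CAA → 1 synonymous.
Total: 0 + 0 + 1 = 1.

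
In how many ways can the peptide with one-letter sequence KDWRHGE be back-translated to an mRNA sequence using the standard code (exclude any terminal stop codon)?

384

Lys: 2 codons.
Asp: 2 codons.
Trp: 1 codon.
Arg: 6 codons.
His: 2 codons.
Gly: 4 codons.
Glu: 2 codons.
2 × 2 × 1 × 6 × 2 × 4 × 2 = 384.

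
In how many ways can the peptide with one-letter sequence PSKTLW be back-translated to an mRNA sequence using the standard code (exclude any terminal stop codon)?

Pro: 4 codons.
Ser: 6 codons.
Lys: 2 codons.
Thr: 4 codons.
Leu: 6 codons.
Trp: 1 codon.
4 × 6 × 2 × 4 × 6 × 1 = 1152.

1152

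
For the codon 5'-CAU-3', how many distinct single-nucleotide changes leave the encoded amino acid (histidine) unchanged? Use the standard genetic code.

Position 1: none → 0 synonymous.
Position 2: none → 0 synonymous.
Position 3: CAC → 1 synonymous.
Total: 0 + 0 + 1 = 1.

1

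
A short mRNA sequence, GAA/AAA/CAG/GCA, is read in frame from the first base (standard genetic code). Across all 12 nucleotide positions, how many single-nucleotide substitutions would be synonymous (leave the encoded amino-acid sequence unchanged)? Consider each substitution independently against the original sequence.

Codon 1 (GAA, Glu): 1 synonymous substitution.
Codon 2 (AAA, Lys): 1 synonymous substitution.
Codon 3 (CAG, Gln): 1 synonymous substitution.
Codon 4 (GCA, Ala): 3 synonymous substitutions.
Total: 1 + 1 + 1 + 3 = 6.

6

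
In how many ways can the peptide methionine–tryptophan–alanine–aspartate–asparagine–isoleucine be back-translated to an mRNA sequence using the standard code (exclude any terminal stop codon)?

48

Met: 1 codon.
Trp: 1 codon.
Ala: 4 codons.
Asp: 2 codons.
Asn: 2 codons.
Ile: 3 codons.
1 × 1 × 4 × 2 × 2 × 3 = 48.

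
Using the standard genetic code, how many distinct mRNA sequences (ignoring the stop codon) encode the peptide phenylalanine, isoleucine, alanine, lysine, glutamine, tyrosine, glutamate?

384

Phe: 2 codons.
Ile: 3 codons.
Ala: 4 codons.
Lys: 2 codons.
Gln: 2 codons.
Tyr: 2 codons.
Glu: 2 codons.
2 × 3 × 4 × 2 × 2 × 2 × 2 = 384.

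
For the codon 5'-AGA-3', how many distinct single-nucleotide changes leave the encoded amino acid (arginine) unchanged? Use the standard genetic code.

2

Position 1: CGA → 1 synonymous.
Position 2: none → 0 synonymous.
Position 3: AGG → 1 synonymous.
Total: 1 + 0 + 1 = 2.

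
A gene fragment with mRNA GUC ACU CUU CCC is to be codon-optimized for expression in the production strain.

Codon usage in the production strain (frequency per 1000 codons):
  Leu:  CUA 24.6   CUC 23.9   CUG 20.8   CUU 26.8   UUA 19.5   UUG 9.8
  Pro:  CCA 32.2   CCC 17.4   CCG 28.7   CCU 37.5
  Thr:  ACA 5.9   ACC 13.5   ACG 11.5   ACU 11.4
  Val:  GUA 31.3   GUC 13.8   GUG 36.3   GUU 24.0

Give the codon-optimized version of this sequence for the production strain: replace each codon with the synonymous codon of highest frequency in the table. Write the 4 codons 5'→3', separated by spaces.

GUG ACC CUU CCU

Codon 1 (Val): best is GUG at 36.3.
Codon 2 (Thr): best is ACC at 13.5.
Codon 3 (Leu): best is CUU at 26.8.
Codon 4 (Pro): best is CCU at 37.5.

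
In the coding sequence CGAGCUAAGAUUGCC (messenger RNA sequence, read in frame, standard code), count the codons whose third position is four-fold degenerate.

3

Codon 1 CGA (Arg): third position 4-fold.
Codon 2 GCU (Ala): third position 4-fold.
Codon 3 AAG (Lys): third position 2-fold.
Codon 4 AUU (Ile): third position 3-fold.
Codon 5 GCC (Ala): third position 4-fold.
Four-fold degenerate third positions: 3.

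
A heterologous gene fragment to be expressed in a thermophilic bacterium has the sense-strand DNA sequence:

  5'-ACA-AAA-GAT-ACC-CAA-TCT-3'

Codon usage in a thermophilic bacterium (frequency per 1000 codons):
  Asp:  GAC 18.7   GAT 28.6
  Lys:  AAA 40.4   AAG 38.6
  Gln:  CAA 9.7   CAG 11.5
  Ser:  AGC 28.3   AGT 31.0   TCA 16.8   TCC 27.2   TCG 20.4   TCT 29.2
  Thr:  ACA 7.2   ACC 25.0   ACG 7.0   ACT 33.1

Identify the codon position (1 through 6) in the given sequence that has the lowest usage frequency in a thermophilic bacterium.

1

Codon 1 ACA (Thr): 7.2 per 1000.
Codon 2 AAA (Lys): 40.4 per 1000.
Codon 3 GAT (Asp): 28.6 per 1000.
Codon 4 ACC (Thr): 25.0 per 1000.
Codon 5 CAA (Gln): 9.7 per 1000.
Codon 6 TCT (Ser): 29.2 per 1000.
Lowest frequency is 7.2 at codon 1.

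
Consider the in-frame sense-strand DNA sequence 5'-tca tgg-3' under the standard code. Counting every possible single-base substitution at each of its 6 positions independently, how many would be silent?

3

Codon 1 (TCA, Ser): 3 synonymous substitutions.
Codon 2 (TGG, Trp): 0 synonymous substitutions.
Total: 3 + 0 = 3.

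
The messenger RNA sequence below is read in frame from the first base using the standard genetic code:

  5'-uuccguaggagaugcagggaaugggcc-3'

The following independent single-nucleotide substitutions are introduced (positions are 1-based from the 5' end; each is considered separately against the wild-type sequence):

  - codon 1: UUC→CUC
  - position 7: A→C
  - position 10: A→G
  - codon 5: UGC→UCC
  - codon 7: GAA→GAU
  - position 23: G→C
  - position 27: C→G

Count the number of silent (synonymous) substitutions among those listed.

Codon 1: UUC (Phe) → CUC (Leu) — missense.
Codon 3: AGG (Arg) → CGG (Arg) — synonymous.
Codon 4: AGA (Arg) → GGA (Gly) — missense.
Codon 5: UGC (Cys) → UCC (Ser) — missense.
Codon 7: GAA (Glu) → GAU (Asp) — missense.
Codon 8: UGG (Trp) → UCG (Ser) — missense.
Codon 9: GCC (Ala) → GCG (Ala) — synonymous.
Synonymous: 2 of 7.

2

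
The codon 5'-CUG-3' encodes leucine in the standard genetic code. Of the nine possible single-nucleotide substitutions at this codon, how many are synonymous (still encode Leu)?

4

Position 1: UUG → 1 synonymous.
Position 2: none → 0 synonymous.
Position 3: CUU, CUC, CUA → 3 synonymous.
Total: 1 + 0 + 3 = 4.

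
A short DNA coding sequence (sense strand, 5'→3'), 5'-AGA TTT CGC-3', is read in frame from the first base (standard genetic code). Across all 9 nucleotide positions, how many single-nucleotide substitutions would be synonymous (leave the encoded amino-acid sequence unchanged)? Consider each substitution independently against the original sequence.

Codon 1 (AGA, Arg): 2 synonymous substitutions.
Codon 2 (TTT, Phe): 1 synonymous substitution.
Codon 3 (CGC, Arg): 3 synonymous substitutions.
Total: 2 + 1 + 3 = 6.

6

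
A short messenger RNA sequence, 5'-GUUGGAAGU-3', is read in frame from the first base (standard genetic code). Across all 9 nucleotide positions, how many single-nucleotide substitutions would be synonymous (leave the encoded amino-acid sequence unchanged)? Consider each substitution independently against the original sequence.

7

Codon 1 (GUU, Val): 3 synonymous substitutions.
Codon 2 (GGA, Gly): 3 synonymous substitutions.
Codon 3 (AGU, Ser): 1 synonymous substitution.
Total: 3 + 3 + 1 = 7.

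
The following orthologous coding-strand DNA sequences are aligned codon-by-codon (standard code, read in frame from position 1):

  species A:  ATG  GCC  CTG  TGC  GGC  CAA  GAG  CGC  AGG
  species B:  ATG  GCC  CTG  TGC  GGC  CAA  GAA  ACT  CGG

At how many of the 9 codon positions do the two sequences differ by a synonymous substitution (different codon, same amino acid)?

Codon 1: ATG Met / ATG Met — identical.
Codon 2: GCC Ala / GCC Ala — identical.
Codon 3: CTG Leu / CTG Leu — identical.
Codon 4: TGC Cys / TGC Cys — identical.
Codon 5: GGC Gly / GGC Gly — identical.
Codon 6: CAA Gln / CAA Gln — identical.
Codon 7: GAG Glu / GAA Glu — synonymous.
Codon 8: CGC Arg / ACT Thr — nonsynonymous.
Codon 9: AGG Arg / CGG Arg — synonymous.
Synonymous differences: 2.

2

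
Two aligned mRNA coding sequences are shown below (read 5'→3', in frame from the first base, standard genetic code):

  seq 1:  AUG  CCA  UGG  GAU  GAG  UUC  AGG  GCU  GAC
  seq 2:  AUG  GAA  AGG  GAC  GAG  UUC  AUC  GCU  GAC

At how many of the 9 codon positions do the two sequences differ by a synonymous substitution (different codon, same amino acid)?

Codon 1: AUG Met / AUG Met — identical.
Codon 2: CCA Pro / GAA Glu — nonsynonymous.
Codon 3: UGG Trp / AGG Arg — nonsynonymous.
Codon 4: GAU Asp / GAC Asp — synonymous.
Codon 5: GAG Glu / GAG Glu — identical.
Codon 6: UUC Phe / UUC Phe — identical.
Codon 7: AGG Arg / AUC Ile — nonsynonymous.
Codon 8: GCU Ala / GCU Ala — identical.
Codon 9: GAC Asp / GAC Asp — identical.
Synonymous differences: 1.

1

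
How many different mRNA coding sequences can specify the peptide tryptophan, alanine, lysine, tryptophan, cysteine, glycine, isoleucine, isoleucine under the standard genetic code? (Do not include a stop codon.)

Trp: 1 codon.
Ala: 4 codons.
Lys: 2 codons.
Trp: 1 codon.
Cys: 2 codons.
Gly: 4 codons.
Ile: 3 codons.
Ile: 3 codons.
1 × 4 × 2 × 1 × 2 × 4 × 3 × 3 = 576.

576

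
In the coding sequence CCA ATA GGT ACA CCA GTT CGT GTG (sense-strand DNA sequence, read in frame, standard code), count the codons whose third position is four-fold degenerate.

Codon 1 CCA (Pro): third position 4-fold.
Codon 2 ATA (Ile): third position 3-fold.
Codon 3 GGT (Gly): third position 4-fold.
Codon 4 ACA (Thr): third position 4-fold.
Codon 5 CCA (Pro): third position 4-fold.
Codon 6 GTT (Val): third position 4-fold.
Codon 7 CGT (Arg): third position 4-fold.
Codon 8 GTG (Val): third position 4-fold.
Four-fold degenerate third positions: 7.

7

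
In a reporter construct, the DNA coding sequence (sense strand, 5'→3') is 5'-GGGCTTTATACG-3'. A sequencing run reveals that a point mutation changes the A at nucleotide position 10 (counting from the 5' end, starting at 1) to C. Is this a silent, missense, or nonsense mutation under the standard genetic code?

Position 10 falls in codon 4: ACG → Thr.
After the substitution the codon is CCG → Pro.
Thr ≠ Pro, so this is a missense mutation.

missense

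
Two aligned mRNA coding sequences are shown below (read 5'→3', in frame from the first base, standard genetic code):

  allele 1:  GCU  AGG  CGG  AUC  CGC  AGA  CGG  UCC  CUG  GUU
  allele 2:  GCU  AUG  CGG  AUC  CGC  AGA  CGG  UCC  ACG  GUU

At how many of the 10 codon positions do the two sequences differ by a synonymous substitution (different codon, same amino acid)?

0

Codon 1: GCU Ala / GCU Ala — identical.
Codon 2: AGG Arg / AUG Met — nonsynonymous.
Codon 3: CGG Arg / CGG Arg — identical.
Codon 4: AUC Ile / AUC Ile — identical.
Codon 5: CGC Arg / CGC Arg — identical.
Codon 6: AGA Arg / AGA Arg — identical.
Codon 7: CGG Arg / CGG Arg — identical.
Codon 8: UCC Ser / UCC Ser — identical.
Codon 9: CUG Leu / ACG Thr — nonsynonymous.
Codon 10: GUU Val / GUU Val — identical.
Synonymous differences: 0.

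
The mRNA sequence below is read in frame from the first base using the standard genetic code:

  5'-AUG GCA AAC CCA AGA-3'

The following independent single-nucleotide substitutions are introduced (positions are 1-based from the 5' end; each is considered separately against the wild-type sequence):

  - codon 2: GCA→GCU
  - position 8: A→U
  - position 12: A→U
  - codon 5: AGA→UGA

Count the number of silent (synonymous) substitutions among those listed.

2

Codon 2: GCA (Ala) → GCU (Ala) — synonymous.
Codon 3: AAC (Asn) → AUC (Ile) — missense.
Codon 4: CCA (Pro) → CCU (Pro) — synonymous.
Codon 5: AGA (Arg) → UGA (Stop) — nonsense.
Synonymous: 2 of 4.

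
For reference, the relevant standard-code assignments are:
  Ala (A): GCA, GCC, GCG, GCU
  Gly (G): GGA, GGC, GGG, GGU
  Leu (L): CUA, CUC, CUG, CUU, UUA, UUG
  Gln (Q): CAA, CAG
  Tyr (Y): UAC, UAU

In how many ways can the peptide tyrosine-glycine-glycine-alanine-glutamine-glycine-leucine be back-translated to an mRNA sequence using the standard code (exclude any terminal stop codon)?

6144

Tyr: 2 codons.
Gly: 4 codons.
Gly: 4 codons.
Ala: 4 codons.
Gln: 2 codons.
Gly: 4 codons.
Leu: 6 codons.
2 × 4 × 4 × 4 × 2 × 4 × 6 = 6144.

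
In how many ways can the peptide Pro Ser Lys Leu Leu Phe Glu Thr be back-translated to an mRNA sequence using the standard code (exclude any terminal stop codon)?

Pro: 4 codons.
Ser: 6 codons.
Lys: 2 codons.
Leu: 6 codons.
Leu: 6 codons.
Phe: 2 codons.
Glu: 2 codons.
Thr: 4 codons.
4 × 6 × 2 × 6 × 6 × 2 × 2 × 4 = 27648.

27648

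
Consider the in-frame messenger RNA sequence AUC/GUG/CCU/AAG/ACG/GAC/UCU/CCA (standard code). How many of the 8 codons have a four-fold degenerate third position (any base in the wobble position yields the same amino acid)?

5

Codon 1 AUC (Ile): third position 3-fold.
Codon 2 GUG (Val): third position 4-fold.
Codon 3 CCU (Pro): third position 4-fold.
Codon 4 AAG (Lys): third position 2-fold.
Codon 5 ACG (Thr): third position 4-fold.
Codon 6 GAC (Asp): third position 2-fold.
Codon 7 UCU (Ser): third position 4-fold.
Codon 8 CCA (Pro): third position 4-fold.
Four-fold degenerate third positions: 5.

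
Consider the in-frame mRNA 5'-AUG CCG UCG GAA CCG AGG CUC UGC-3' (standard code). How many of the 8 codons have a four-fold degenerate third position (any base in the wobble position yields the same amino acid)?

4

Codon 1 AUG (Met): third position 1-fold.
Codon 2 CCG (Pro): third position 4-fold.
Codon 3 UCG (Ser): third position 4-fold.
Codon 4 GAA (Glu): third position 2-fold.
Codon 5 CCG (Pro): third position 4-fold.
Codon 6 AGG (Arg): third position 2-fold.
Codon 7 CUC (Leu): third position 4-fold.
Codon 8 UGC (Cys): third position 2-fold.
Four-fold degenerate third positions: 4.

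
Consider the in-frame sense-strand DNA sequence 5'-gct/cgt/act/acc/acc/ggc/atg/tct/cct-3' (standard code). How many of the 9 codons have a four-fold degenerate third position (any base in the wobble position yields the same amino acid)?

8

Codon 1 GCT (Ala): third position 4-fold.
Codon 2 CGT (Arg): third position 4-fold.
Codon 3 ACT (Thr): third position 4-fold.
Codon 4 ACC (Thr): third position 4-fold.
Codon 5 ACC (Thr): third position 4-fold.
Codon 6 GGC (Gly): third position 4-fold.
Codon 7 ATG (Met): third position 1-fold.
Codon 8 TCT (Ser): third position 4-fold.
Codon 9 CCT (Pro): third position 4-fold.
Four-fold degenerate third positions: 8.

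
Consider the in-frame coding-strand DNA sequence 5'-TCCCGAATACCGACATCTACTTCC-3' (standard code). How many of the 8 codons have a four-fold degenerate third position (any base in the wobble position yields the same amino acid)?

7

Codon 1 TCC (Ser): third position 4-fold.
Codon 2 CGA (Arg): third position 4-fold.
Codon 3 ATA (Ile): third position 3-fold.
Codon 4 CCG (Pro): third position 4-fold.
Codon 5 ACA (Thr): third position 4-fold.
Codon 6 TCT (Ser): third position 4-fold.
Codon 7 ACT (Thr): third position 4-fold.
Codon 8 TCC (Ser): third position 4-fold.
Four-fold degenerate third positions: 7.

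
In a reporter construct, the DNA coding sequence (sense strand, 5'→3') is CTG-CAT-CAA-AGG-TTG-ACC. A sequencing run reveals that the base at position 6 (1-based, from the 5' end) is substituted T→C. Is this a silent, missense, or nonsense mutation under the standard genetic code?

silent

Position 6 falls in codon 2: CAT → His.
After the substitution the codon is CAC → His.
Both encode His, so the change is synonymous.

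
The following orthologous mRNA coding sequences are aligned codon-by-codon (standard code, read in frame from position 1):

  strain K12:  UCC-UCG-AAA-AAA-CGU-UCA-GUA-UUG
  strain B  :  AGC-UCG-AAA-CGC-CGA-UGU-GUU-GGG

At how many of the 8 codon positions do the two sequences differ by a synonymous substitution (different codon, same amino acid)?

Codon 1: UCC Ser / AGC Ser — synonymous.
Codon 2: UCG Ser / UCG Ser — identical.
Codon 3: AAA Lys / AAA Lys — identical.
Codon 4: AAA Lys / CGC Arg — nonsynonymous.
Codon 5: CGU Arg / CGA Arg — synonymous.
Codon 6: UCA Ser / UGU Cys — nonsynonymous.
Codon 7: GUA Val / GUU Val — synonymous.
Codon 8: UUG Leu / GGG Gly — nonsynonymous.
Synonymous differences: 3.

3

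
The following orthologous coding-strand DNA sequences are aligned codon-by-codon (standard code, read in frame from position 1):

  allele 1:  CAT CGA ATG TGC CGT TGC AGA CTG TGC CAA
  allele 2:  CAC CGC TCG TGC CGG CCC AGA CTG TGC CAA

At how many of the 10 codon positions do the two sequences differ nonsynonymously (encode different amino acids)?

2

Codon 1: CAT His / CAC His — synonymous.
Codon 2: CGA Arg / CGC Arg — synonymous.
Codon 3: ATG Met / TCG Ser — nonsynonymous.
Codon 4: TGC Cys / TGC Cys — identical.
Codon 5: CGT Arg / CGG Arg — synonymous.
Codon 6: TGC Cys / CCC Pro — nonsynonymous.
Codon 7: AGA Arg / AGA Arg — identical.
Codon 8: CTG Leu / CTG Leu — identical.
Codon 9: TGC Cys / TGC Cys — identical.
Codon 10: CAA Gln / CAA Gln — identical.
Nonsynonymous differences: 2.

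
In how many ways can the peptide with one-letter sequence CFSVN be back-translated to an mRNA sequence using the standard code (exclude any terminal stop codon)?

Cys: 2 codons.
Phe: 2 codons.
Ser: 6 codons.
Val: 4 codons.
Asn: 2 codons.
2 × 2 × 6 × 4 × 2 = 192.

192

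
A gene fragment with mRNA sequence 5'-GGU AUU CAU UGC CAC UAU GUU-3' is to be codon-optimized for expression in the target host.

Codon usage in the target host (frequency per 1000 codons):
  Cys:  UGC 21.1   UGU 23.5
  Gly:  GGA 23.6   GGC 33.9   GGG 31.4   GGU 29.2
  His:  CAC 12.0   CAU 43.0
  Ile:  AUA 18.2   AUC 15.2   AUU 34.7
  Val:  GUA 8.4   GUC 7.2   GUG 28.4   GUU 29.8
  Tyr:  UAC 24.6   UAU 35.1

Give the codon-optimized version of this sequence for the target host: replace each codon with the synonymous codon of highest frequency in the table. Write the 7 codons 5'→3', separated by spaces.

GGC AUU CAU UGU CAU UAU GUU

Codon 1 (Gly): best is GGC at 33.9.
Codon 2 (Ile): best is AUU at 34.7.
Codon 3 (His): best is CAU at 43.0.
Codon 4 (Cys): best is UGU at 23.5.
Codon 5 (His): best is CAU at 43.0.
Codon 6 (Tyr): best is UAU at 35.1.
Codon 7 (Val): best is GUU at 29.8.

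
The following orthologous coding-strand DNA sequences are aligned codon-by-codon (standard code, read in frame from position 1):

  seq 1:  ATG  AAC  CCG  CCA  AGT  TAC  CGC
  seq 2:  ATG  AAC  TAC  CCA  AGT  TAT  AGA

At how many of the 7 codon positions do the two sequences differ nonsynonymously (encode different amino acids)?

Codon 1: ATG Met / ATG Met — identical.
Codon 2: AAC Asn / AAC Asn — identical.
Codon 3: CCG Pro / TAC Tyr — nonsynonymous.
Codon 4: CCA Pro / CCA Pro — identical.
Codon 5: AGT Ser / AGT Ser — identical.
Codon 6: TAC Tyr / TAT Tyr — synonymous.
Codon 7: CGC Arg / AGA Arg — synonymous.
Nonsynonymous differences: 1.

1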